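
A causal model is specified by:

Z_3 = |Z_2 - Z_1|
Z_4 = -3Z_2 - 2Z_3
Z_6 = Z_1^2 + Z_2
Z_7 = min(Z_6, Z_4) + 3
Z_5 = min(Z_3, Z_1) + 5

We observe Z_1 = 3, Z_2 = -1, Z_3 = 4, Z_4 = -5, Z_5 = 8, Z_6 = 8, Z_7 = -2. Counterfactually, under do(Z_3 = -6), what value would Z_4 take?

The intervention breaks the incoming arrows to Z_3: Z_3 = |Z_2 - Z_1| no longer applies, and Z_3 = -6.
Z_4 = -3Z_2 - 2Z_3  [with Z_2=-1, Z_3=-6]  = 15

15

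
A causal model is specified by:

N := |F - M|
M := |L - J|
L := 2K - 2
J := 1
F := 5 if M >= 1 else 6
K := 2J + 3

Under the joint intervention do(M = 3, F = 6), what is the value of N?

3

The joint intervention fixes M = 3, F = 6, removing each variable's own equation.
N = |F - M|  [with F=6, M=3]  = 3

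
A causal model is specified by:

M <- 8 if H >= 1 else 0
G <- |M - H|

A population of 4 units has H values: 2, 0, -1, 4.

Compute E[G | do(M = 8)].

Every unit gets M=8 under the intervention. G values become 6, 8, 9, 4; E[G|do(M=8)] = 6.75.

6.75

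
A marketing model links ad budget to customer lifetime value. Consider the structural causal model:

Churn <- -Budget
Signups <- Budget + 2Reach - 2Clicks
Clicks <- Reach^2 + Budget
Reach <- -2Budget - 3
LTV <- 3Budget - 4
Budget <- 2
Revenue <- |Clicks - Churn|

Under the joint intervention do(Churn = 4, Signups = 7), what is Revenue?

47

Setting Churn = 4, Signups = 7 by intervention discards those variables' equations.
Reach = -2Budget - 3  [with Budget=2]  = -7
Clicks = Reach^2 + Budget  [with Reach=-7, Budget=2]  = 51
Revenue = |Clicks - Churn|  [with Clicks=51, Churn=4]  = 47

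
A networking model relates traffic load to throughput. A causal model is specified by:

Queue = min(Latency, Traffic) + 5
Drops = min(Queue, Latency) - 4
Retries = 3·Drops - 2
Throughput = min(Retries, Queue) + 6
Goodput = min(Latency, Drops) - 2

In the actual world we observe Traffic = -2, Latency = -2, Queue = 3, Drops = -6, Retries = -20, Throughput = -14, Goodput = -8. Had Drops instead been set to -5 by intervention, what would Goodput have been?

The intervention breaks the incoming arrows to Drops: Drops = min(Queue, Latency) - 4 no longer applies, and Drops = -5.
Goodput = min(Latency, Drops) - 2  [with Latency=-2, Drops=-5]  = -7

-7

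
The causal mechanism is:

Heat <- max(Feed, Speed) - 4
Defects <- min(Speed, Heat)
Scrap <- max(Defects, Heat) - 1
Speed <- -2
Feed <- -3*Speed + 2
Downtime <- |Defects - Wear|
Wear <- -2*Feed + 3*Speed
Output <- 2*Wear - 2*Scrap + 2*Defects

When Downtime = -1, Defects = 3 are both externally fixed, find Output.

-44

Under do(Downtime = -1, Defects = 3), each intervened variable's structural equation is replaced by its fixed value.
Feed = -3*Speed + 2  [with Speed=-2]  = 8
Heat = max(Feed, Speed) - 4  [with Feed=8, Speed=-2]  = 4
Wear = -2*Feed + 3*Speed  [with Feed=8, Speed=-2]  = -22
Scrap = max(Defects, Heat) - 1  [with Defects=3, Heat=4]  = 3
Output = 2*Wear - 2*Scrap + 2*Defects  [with Wear=-22, Scrap=3, Defects=3]  = -44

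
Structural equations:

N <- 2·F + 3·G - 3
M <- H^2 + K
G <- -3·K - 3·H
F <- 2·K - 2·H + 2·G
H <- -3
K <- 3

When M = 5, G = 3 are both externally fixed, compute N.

The joint intervention fixes M = 5, G = 3, removing each variable's own equation.
F = 2·K - 2·H + 2·G  [with K=3, H=-3, G=3]  = 18
N = 2·F + 3·G - 3  [with F=18, G=3]  = 42

42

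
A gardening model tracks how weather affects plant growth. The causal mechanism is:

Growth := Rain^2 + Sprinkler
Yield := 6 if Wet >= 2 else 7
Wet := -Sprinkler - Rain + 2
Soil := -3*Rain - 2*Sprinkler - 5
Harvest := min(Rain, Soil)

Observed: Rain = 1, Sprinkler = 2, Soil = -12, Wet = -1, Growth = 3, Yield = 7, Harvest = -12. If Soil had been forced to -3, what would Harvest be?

-3

The intervention breaks the incoming arrows to Soil: Soil := -3*Rain - 2*Sprinkler - 5 no longer applies, and Soil = -3.
Harvest = min(Rain, Soil)  [with Rain=1, Soil=-3]  = -3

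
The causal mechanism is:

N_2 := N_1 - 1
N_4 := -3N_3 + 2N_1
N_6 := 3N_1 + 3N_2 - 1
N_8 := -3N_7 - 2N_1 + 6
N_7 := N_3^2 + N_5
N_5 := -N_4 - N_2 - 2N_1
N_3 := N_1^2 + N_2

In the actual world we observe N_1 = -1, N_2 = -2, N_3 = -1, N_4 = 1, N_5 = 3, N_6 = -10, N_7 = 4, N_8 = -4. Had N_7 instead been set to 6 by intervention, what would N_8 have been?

do(N_7=6) replaces the equation N_7 := N_3^2 + N_5 with the constant N_7 = 6.
N_8 = -3N_7 - 2N_1 + 6  [with N_7=6, N_1=-1]  = -10

-10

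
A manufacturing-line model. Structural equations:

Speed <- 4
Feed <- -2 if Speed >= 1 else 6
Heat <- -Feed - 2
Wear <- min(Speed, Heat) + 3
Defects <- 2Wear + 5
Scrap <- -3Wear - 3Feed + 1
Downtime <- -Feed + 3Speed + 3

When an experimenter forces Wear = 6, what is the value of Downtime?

The intervention breaks the incoming arrows to Wear: Wear <- min(Speed, Heat) + 3 no longer applies, and Wear = 6.
No directed path runs from Wear to Downtime, so Downtime keeps its natural value.
Feed = -2 if Speed >= 1 else 6  [with Speed=4]  = -2
Downtime = -Feed + 3Speed + 3  [with Feed=-2, Speed=4]  = 17

17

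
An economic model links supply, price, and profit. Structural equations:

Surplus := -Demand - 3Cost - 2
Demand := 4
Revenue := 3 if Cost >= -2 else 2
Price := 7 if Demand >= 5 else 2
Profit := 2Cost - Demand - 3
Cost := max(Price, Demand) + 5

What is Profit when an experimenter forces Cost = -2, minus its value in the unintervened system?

-22

do(Cost=-2) replaces the equation Cost := max(Price, Demand) + 5 with the constant Cost = -2.
Profit = 2Cost - Demand - 3  [with Cost=-2, Demand=4]  = -11
Without intervention: Price = 7 if Demand >= 5 else 2  [with Demand=4]  = 2; Cost = max(Price, Demand) + 5  [with Price=2, Demand=4]  = 9; Profit = 2Cost - Demand - 3  [with Cost=9, Demand=4]  = 11.
Change = -11 − 11 = -22.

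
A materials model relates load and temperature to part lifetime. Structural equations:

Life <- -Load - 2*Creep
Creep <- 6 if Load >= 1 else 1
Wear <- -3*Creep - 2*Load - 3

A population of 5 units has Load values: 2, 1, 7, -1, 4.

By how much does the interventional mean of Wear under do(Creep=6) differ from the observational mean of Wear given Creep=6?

The intervention sets Creep=6 in all 5 units regardless of Load. Recomputing Wear per unit gives -25, -23, -35, -19, -29; average -26.2.
E[Wear|Creep=6] averages over only the 4 units with Creep=6 (Load = 2, 1, 7, 4): Wear = -25, -23, -35, -29, mean -28.
Difference = -26.2 − (-28) = 1.8.

1.8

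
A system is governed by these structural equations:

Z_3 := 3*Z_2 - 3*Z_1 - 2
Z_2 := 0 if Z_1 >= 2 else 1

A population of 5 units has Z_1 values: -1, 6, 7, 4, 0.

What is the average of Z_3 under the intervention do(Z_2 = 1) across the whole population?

The intervention sets Z_2=1 in all 5 units regardless of Z_1. Recomputing Z_3 per unit gives 4, -17, -20, -11, 1; average -8.6.

-8.6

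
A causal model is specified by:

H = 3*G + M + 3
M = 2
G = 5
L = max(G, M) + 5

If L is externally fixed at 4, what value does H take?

20

The intervention breaks the incoming arrows to L: L = max(G, M) + 5 no longer applies, and L = 4.
H is not downstream of the intervention, so its value is determined by the original equations.
H = 3*G + M + 3  [with G=5, M=2]  = 20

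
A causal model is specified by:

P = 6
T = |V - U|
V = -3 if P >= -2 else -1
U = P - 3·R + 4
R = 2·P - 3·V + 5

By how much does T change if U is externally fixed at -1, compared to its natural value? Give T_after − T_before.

Intervening sets U = -1 and removes its equation (U = P - 3·R + 4).
V = -3 if P >= -2 else -1  [with P=6]  = -3
T = |V - U|  [with V=-3, U=-1]  = 2
Without intervention: V = -3 if P >= -2 else -1  [with P=6]  = -3; R = 2·P - 3·V + 5  [with P=6, V=-3]  = 26; U = P - 3·R + 4  [with P=6, R=26]  = -68; T = |V - U|  [with V=-3, U=-68]  = 65.
Change = 2 − 65 = -63.

-63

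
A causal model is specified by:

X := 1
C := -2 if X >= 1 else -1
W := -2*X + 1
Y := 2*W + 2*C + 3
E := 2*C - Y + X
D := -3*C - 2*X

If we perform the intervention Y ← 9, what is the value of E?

Intervening sets Y = 9 and removes its equation (Y := 2*W + 2*C + 3).
C = -2 if X >= 1 else -1  [with X=1]  = -2
E = 2*C - Y + X  [with C=-2, Y=9, X=1]  = -12

-12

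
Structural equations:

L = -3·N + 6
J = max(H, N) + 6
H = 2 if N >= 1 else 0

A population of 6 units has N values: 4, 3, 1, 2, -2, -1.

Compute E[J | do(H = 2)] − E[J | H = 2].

-0.25

The intervention sets H=2 in all 6 units regardless of N. Recomputing J per unit gives 10, 9, 8, 8, 8, 8; average 8.5.
Observing H=2 restricts to units where H's equation naturally yields 2: N ∈ {4, 3, 1, 2}. In that subpopulation J = 10, 9, 8, 8, mean 8.75.
Difference = 8.5 − 8.75 = -0.25.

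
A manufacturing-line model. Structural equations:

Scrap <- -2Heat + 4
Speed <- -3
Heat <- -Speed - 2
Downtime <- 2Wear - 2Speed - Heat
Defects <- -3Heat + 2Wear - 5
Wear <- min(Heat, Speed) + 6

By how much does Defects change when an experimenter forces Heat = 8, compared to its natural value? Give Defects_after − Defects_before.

-21

Under do(Heat=8), the mechanism Heat <- -Speed - 2 is discarded; Heat is fixed at 8.
Wear = min(Heat, Speed) + 6  [with Heat=8, Speed=-3]  = 3
Defects = -3Heat + 2Wear - 5  [with Heat=8, Wear=3]  = -23
Without intervention: Heat = -Speed - 2  [with Speed=-3]  = 1; Wear = min(Heat, Speed) + 6  [with Heat=1, Speed=-3]  = 3; Defects = -3Heat + 2Wear - 5  [with Heat=1, Wear=3]  = -2.
Change = -23 − (-2) = -21.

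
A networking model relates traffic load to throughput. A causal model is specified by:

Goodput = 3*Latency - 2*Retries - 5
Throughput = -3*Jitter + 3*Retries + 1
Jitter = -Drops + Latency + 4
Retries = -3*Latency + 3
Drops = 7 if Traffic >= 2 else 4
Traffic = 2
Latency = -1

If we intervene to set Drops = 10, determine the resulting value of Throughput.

The intervention breaks the incoming arrows to Drops: Drops = 7 if Traffic >= 2 else 4 no longer applies, and Drops = 10.
Retries = -3*Latency + 3  [with Latency=-1]  = 6
Jitter = -Drops + Latency + 4  [with Drops=10, Latency=-1]  = -7
Throughput = -3*Jitter + 3*Retries + 1  [with Jitter=-7, Retries=6]  = 40

40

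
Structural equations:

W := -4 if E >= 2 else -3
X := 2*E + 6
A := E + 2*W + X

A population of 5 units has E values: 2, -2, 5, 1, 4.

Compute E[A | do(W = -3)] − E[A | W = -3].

The intervention sets W=-3 in all 5 units regardless of E. Recomputing A per unit gives 6, -6, 15, 3, 12; average 6.
Observing W=-3 restricts to units where W's equation naturally yields -3: E ∈ {-2, 1}. In that subpopulation A = -6, 3, mean -1.5.
Difference = 6 − (-1.5) = 7.5.

7.5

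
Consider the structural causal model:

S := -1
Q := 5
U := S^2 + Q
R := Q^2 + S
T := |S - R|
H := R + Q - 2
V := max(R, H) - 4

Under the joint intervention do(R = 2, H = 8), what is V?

Setting R = 2, H = 8 by intervention discards those variables' equations.
V = max(R, H) - 4  [with R=2, H=8]  = 4

4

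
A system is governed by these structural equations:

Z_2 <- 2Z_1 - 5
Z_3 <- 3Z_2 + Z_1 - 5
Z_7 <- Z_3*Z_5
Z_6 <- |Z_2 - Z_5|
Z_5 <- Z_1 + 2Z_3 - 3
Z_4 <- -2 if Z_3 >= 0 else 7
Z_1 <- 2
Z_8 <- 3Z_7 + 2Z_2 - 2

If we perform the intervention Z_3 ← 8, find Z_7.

120

The intervention breaks the incoming arrows to Z_3: Z_3 <- 3Z_2 + Z_1 - 5 no longer applies, and Z_3 = 8.
Z_5 = Z_1 + 2Z_3 - 3  [with Z_1=2, Z_3=8]  = 15
Z_7 = Z_3*Z_5  [with Z_3=8, Z_5=15]  = 120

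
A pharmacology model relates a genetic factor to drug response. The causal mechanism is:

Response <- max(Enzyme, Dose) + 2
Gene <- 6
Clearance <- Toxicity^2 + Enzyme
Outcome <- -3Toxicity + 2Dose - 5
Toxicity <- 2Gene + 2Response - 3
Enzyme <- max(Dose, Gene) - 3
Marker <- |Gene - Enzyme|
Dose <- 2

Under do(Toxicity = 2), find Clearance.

Intervening sets Toxicity = 2 and removes its equation (Toxicity <- 2Gene + 2Response - 3).
Enzyme = max(Dose, Gene) - 3  [with Dose=2, Gene=6]  = 3
Clearance = Toxicity^2 + Enzyme  [with Toxicity=2, Enzyme=3]  = 7

7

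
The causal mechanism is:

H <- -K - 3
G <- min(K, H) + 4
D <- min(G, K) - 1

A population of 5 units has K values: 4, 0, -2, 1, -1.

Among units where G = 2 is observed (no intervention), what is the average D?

-2.5

Conditioning on G=2 selects the 2 unit(s) with K ∈ {-2, -1}. Their D values: -3, -2. Mean = -2.5.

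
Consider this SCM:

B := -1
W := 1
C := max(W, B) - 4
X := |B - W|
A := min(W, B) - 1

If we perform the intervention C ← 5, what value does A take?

-2

The intervention breaks the incoming arrows to C: C := max(W, B) - 4 no longer applies, and C = 5.
A is not downstream of the intervention, so its value is determined by the original equations.
A = min(W, B) - 1  [with W=1, B=-1]  = -2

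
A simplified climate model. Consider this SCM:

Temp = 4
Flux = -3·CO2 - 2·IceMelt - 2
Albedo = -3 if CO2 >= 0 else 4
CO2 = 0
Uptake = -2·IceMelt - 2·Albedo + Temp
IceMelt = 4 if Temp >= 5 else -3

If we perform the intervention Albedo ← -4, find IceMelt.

-3

Under do(Albedo=-4), the mechanism Albedo = -3 if CO2 >= 0 else 4 is discarded; Albedo is fixed at -4.
Since IceMelt is not a descendant of the intervened variable, it is unaffected.
IceMelt = 4 if Temp >= 5 else -3  [with Temp=4]  = -3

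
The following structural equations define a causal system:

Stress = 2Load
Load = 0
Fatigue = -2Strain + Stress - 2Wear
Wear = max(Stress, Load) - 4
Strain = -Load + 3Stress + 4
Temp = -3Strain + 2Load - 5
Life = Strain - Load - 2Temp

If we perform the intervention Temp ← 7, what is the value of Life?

The intervention breaks the incoming arrows to Temp: Temp = -3Strain + 2Load - 5 no longer applies, and Temp = 7.
Stress = 2Load  [with Load=0]  = 0
Strain = -Load + 3Stress + 4  [with Load=0, Stress=0]  = 4
Life = Strain - Load - 2Temp  [with Strain=4, Load=0, Temp=7]  = -10

-10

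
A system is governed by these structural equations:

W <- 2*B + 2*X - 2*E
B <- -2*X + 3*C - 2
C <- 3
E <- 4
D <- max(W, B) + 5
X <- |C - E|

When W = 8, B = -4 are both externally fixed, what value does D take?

13

Setting W = 8, B = -4 by intervention discards those variables' equations.
D = max(W, B) + 5  [with W=8, B=-4]  = 13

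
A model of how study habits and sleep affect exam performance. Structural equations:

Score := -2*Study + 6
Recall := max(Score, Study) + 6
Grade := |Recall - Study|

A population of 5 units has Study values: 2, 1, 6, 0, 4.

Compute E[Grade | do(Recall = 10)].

7.4

Under do(Recall=10), Recall's equation is replaced by Recall=10 for every unit. Per-unit Grade: 8, 9, 4, 10, 6. Mean = 7.4.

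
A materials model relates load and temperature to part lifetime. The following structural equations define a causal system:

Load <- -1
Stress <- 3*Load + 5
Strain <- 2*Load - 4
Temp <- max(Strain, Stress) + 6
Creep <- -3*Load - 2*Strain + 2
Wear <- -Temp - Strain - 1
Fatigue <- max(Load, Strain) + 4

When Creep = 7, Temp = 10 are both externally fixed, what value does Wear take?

-5

Setting Creep = 7, Temp = 10 by intervention discards those variables' equations.
Strain = 2*Load - 4  [with Load=-1]  = -6
Wear = -Temp - Strain - 1  [with Temp=10, Strain=-6]  = -5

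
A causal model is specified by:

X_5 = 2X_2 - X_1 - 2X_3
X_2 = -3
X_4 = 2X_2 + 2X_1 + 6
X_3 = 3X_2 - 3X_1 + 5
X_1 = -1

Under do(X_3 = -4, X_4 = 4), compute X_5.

Setting X_3 = -4, X_4 = 4 by intervention discards those variables' equations.
X_5 = 2X_2 - X_1 - 2X_3  [with X_2=-3, X_1=-1, X_3=-4]  = 3

3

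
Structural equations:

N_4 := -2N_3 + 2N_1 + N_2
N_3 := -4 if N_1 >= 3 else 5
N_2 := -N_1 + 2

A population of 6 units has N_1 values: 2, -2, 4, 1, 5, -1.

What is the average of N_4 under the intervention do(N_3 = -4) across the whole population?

Every unit gets N_3=-4 under the intervention. N_4 values become 12, 8, 14, 11, 15, 9; E[N_4|do(N_3=-4)] = 11.5.

11.5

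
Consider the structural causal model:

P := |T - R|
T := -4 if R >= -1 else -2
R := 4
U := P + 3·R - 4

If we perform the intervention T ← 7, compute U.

Under do(T=7), the mechanism T := -4 if R >= -1 else -2 is discarded; T is fixed at 7.
P = |T - R|  [with T=7, R=4]  = 3
U = P + 3·R - 4  [with P=3, R=4]  = 11

11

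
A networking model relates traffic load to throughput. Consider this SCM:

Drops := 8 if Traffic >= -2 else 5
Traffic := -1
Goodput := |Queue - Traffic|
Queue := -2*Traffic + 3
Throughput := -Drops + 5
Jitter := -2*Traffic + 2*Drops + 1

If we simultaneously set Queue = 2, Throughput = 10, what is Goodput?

Setting Queue = 2, Throughput = 10 by intervention discards those variables' equations.
Goodput = |Queue - Traffic|  [with Queue=2, Traffic=-1]  = 3

3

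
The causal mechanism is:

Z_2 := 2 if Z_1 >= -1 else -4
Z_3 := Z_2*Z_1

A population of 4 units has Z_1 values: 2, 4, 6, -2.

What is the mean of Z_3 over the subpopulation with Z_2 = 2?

8

Observing Z_2=2 restricts to units where Z_2's equation naturally yields 2: Z_1 ∈ {2, 4, 6}. In that subpopulation Z_3 = 4, 8, 12, mean 8.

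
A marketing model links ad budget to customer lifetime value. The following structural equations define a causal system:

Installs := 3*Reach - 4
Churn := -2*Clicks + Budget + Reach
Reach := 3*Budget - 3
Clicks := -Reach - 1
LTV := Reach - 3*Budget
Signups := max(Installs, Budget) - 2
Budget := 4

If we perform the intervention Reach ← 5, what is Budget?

4

Under do(Reach=5), the mechanism Reach := 3*Budget - 3 is discarded; Reach is fixed at 5.
Budget is not downstream of the intervention, so its value is determined by the original equations.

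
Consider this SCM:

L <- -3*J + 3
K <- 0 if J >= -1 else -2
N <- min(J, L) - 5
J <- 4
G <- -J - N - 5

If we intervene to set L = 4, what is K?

0

Under do(L=4), the mechanism L <- -3*J + 3 is discarded; L is fixed at 4.
Since K is not a descendant of the intervened variable, it is unaffected.
K = 0 if J >= -1 else -2  [with J=4]  = 0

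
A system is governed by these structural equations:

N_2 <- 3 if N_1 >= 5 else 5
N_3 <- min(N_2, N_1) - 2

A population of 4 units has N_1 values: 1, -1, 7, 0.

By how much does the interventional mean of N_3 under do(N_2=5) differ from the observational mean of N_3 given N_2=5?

1.25

Under do(N_2=5), N_2's equation is replaced by N_2=5 for every unit. Per-unit N_3: -1, -3, 3, -2. Mean = -0.75.
E[N_3|N_2=5] averages over only the 3 units with N_2=5 (N_1 = 1, -1, 0): N_3 = -1, -3, -2, mean -2.
Difference = -0.75 − (-2) = 1.25.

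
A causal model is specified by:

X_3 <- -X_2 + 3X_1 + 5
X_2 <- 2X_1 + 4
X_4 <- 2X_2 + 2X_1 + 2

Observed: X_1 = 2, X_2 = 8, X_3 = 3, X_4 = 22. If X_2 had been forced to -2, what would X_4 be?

2

Under do(X_2=-2), the mechanism X_2 <- 2X_1 + 4 is discarded; X_2 is fixed at -2.
X_4 = 2X_2 + 2X_1 + 2  [with X_2=-2, X_1=2]  = 2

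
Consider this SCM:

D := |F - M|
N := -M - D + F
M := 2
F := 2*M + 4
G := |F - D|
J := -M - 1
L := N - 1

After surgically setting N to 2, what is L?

Intervening sets N = 2 and removes its equation (N := -M - D + F).
L = N - 1  [with N=2]  = 1

1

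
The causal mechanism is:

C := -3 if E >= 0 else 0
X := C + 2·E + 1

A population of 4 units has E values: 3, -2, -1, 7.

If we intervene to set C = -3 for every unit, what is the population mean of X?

1.5

do(C=-3) breaks C's dependence on E. With C=-3 fixed, X across the units is 4, -6, -4, 12, mean 1.5.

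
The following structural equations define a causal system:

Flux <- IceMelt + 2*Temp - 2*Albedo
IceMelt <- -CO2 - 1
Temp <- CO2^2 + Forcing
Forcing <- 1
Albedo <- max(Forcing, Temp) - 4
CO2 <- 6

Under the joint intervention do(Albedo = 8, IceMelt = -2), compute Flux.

56

Setting Albedo = 8, IceMelt = -2 by intervention discards those variables' equations.
Temp = CO2^2 + Forcing  [with CO2=6, Forcing=1]  = 37
Flux = IceMelt + 2*Temp - 2*Albedo  [with IceMelt=-2, Temp=37, Albedo=8]  = 56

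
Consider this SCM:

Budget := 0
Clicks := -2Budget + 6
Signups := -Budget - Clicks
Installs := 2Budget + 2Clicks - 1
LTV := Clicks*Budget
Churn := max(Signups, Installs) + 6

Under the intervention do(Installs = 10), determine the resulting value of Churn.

16

do(Installs=10) replaces the equation Installs := 2Budget + 2Clicks - 1 with the constant Installs = 10.
Clicks = -2Budget + 6  [with Budget=0]  = 6
Signups = -Budget - Clicks  [with Budget=0, Clicks=6]  = -6
Churn = max(Signups, Installs) + 6  [with Signups=-6, Installs=10]  = 16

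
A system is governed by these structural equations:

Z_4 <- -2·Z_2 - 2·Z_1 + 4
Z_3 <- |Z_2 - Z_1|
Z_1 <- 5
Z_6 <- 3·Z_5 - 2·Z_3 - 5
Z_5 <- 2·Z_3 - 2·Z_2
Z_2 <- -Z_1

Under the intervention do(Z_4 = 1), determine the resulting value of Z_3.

10

Under do(Z_4=1), the mechanism Z_4 <- -2·Z_2 - 2·Z_1 + 4 is discarded; Z_4 is fixed at 1.
Since Z_3 is not a descendant of the intervened variable, it is unaffected.
Z_2 = -Z_1  [with Z_1=5]  = -5
Z_3 = |Z_2 - Z_1|  [with Z_2=-5, Z_1=5]  = 10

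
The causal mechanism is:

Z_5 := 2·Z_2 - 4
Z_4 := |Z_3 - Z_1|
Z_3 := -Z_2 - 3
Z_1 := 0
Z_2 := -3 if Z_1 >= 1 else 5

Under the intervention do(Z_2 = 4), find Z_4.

Under do(Z_2=4), the mechanism Z_2 := -3 if Z_1 >= 1 else 5 is discarded; Z_2 is fixed at 4.
Z_3 = -Z_2 - 3  [with Z_2=4]  = -7
Z_4 = |Z_3 - Z_1|  [with Z_3=-7, Z_1=0]  = 7

7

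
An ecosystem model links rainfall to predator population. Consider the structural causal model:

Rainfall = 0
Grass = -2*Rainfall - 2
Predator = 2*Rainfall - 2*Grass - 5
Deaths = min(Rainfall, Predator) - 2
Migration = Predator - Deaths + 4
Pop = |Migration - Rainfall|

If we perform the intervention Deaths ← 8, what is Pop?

Under do(Deaths=8), the mechanism Deaths = min(Rainfall, Predator) - 2 is discarded; Deaths is fixed at 8.
Grass = -2*Rainfall - 2  [with Rainfall=0]  = -2
Predator = 2*Rainfall - 2*Grass - 5  [with Rainfall=0, Grass=-2]  = -1
Migration = Predator - Deaths + 4  [with Predator=-1, Deaths=8]  = -5
Pop = |Migration - Rainfall|  [with Migration=-5, Rainfall=0]  = 5

5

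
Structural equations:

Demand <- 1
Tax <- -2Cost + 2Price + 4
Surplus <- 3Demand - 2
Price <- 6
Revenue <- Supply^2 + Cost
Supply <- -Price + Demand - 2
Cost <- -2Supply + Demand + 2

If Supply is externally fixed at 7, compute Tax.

38

The intervention breaks the incoming arrows to Supply: Supply <- -Price + Demand - 2 no longer applies, and Supply = 7.
Cost = -2Supply + Demand + 2  [with Supply=7, Demand=1]  = -11
Tax = -2Cost + 2Price + 4  [with Cost=-11, Price=6]  = 38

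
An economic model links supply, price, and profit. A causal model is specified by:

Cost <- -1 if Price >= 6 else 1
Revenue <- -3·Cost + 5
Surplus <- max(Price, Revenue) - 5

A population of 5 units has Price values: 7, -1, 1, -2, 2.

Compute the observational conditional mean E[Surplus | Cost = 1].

E[Surplus|Cost=1] averages over only the 4 units with Cost=1 (Price = -1, 1, -2, 2): Surplus = -3, -3, -3, -3, mean -3.

-3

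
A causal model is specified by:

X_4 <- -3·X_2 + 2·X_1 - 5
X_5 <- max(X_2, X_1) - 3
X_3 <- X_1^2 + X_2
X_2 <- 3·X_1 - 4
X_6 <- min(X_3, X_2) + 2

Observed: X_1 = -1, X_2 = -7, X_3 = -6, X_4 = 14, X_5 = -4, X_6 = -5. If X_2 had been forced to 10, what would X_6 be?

Under do(X_2=10), the mechanism X_2 <- 3·X_1 - 4 is discarded; X_2 is fixed at 10.
X_3 = X_1^2 + X_2  [with X_1=-1, X_2=10]  = 11
X_6 = min(X_3, X_2) + 2  [with X_3=11, X_2=10]  = 12

12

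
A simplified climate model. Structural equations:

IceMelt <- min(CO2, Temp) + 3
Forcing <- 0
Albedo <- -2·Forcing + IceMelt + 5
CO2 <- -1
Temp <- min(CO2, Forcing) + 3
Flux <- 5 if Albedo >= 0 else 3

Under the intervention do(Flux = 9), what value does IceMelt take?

2

do(Flux=9) replaces the equation Flux <- 5 if Albedo >= 0 else 3 with the constant Flux = 9.
No directed path runs from Flux to IceMelt, so IceMelt keeps its natural value.
Temp = min(CO2, Forcing) + 3  [with CO2=-1, Forcing=0]  = 2
IceMelt = min(CO2, Temp) + 3  [with CO2=-1, Temp=2]  = 2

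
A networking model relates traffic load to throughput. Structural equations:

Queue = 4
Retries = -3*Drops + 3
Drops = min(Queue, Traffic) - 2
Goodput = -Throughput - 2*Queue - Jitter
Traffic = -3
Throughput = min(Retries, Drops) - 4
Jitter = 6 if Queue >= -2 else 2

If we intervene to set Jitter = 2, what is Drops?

-5

do(Jitter=2) replaces the equation Jitter = 6 if Queue >= -2 else 2 with the constant Jitter = 2.
Drops is not downstream of the intervention, so its value is determined by the original equations.
Drops = min(Queue, Traffic) - 2  [with Queue=4, Traffic=-3]  = -5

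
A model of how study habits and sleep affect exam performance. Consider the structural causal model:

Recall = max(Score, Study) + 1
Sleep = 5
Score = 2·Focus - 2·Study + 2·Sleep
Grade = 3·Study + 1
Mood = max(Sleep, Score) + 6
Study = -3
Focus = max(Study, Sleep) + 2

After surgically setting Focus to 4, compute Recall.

25

The intervention breaks the incoming arrows to Focus: Focus = max(Study, Sleep) + 2 no longer applies, and Focus = 4.
Score = 2·Focus - 2·Study + 2·Sleep  [with Focus=4, Study=-3, Sleep=5]  = 24
Recall = max(Score, Study) + 1  [with Score=24, Study=-3]  = 25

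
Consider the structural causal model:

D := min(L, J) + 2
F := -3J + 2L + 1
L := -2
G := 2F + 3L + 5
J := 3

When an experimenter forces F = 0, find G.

-1

Intervening sets F = 0 and removes its equation (F := -3J + 2L + 1).
G = 2F + 3L + 5  [with F=0, L=-2]  = -1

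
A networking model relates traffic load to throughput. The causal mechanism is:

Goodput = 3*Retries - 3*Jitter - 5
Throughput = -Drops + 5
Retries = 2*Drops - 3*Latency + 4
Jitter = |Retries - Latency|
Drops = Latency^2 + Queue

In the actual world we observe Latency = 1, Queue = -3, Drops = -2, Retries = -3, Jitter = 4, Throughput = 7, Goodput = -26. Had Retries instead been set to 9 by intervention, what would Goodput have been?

The intervention breaks the incoming arrows to Retries: Retries = 2*Drops - 3*Latency + 4 no longer applies, and Retries = 9.
Jitter = |Retries - Latency|  [with Retries=9, Latency=1]  = 8
Goodput = 3*Retries - 3*Jitter - 5  [with Retries=9, Jitter=8]  = -2

-2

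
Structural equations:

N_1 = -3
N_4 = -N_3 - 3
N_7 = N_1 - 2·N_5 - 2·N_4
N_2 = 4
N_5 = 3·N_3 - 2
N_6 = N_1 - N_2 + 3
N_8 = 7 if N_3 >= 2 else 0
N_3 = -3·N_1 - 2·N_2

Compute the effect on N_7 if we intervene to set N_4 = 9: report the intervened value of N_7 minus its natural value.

The intervention breaks the incoming arrows to N_4: N_4 = -N_3 - 3 no longer applies, and N_4 = 9.
N_3 = -3·N_1 - 2·N_2  [with N_1=-3, N_2=4]  = 1
N_5 = 3·N_3 - 2  [with N_3=1]  = 1
N_7 = N_1 - 2·N_5 - 2·N_4  [with N_1=-3, N_5=1, N_4=9]  = -23
Without intervention: N_3 = -3·N_1 - 2·N_2  [with N_1=-3, N_2=4]  = 1; N_4 = -N_3 - 3  [with N_3=1]  = -4; N_5 = 3·N_3 - 2  [with N_3=1]  = 1; N_7 = N_1 - 2·N_5 - 2·N_4  [with N_1=-3, N_5=1, N_4=-4]  = 3.
Change = -23 − 3 = -26.

-26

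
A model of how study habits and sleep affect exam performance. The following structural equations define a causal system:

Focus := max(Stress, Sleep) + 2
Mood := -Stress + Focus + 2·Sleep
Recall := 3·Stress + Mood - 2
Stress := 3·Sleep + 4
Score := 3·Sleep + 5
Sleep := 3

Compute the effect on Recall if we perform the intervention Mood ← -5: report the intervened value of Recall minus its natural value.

-13

The intervention breaks the incoming arrows to Mood: Mood := -Stress + Focus + 2·Sleep no longer applies, and Mood = -5.
Stress = 3·Sleep + 4  [with Sleep=3]  = 13
Recall = 3·Stress + Mood - 2  [with Stress=13, Mood=-5]  = 32
Without intervention: Stress = 3·Sleep + 4  [with Sleep=3]  = 13; Focus = max(Stress, Sleep) + 2  [with Stress=13, Sleep=3]  = 15; Mood = -Stress + Focus + 2·Sleep  [with Stress=13, Focus=15, Sleep=3]  = 8; Recall = 3·Stress + Mood - 2  [with Stress=13, Mood=8]  = 45.
Change = 32 − 45 = -13.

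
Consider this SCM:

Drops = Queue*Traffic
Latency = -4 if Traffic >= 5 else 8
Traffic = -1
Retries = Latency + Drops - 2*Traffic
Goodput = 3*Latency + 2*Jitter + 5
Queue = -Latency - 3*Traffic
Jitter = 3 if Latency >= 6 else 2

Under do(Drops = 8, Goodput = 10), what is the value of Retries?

Setting Drops = 8, Goodput = 10 by intervention discards those variables' equations.
Latency = -4 if Traffic >= 5 else 8  [with Traffic=-1]  = 8
Retries = Latency + Drops - 2*Traffic  [with Latency=8, Drops=8, Traffic=-1]  = 18

18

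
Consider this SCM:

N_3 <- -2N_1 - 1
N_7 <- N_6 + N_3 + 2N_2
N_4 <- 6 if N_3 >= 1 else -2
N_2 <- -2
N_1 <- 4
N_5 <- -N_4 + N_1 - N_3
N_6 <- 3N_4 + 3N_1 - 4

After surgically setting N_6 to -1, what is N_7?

-14

Intervening sets N_6 = -1 and removes its equation (N_6 <- 3N_4 + 3N_1 - 4).
N_3 = -2N_1 - 1  [with N_1=4]  = -9
N_7 = N_6 + N_3 + 2N_2  [with N_6=-1, N_3=-9, N_2=-2]  = -14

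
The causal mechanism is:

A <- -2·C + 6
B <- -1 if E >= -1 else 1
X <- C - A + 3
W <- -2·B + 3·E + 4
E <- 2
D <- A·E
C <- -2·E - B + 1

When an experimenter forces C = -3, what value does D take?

do(C=-3) replaces the equation C <- -2·E - B + 1 with the constant C = -3.
A = -2·C + 6  [with C=-3]  = 12
D = A·E  [with A=12, E=2]  = 24

24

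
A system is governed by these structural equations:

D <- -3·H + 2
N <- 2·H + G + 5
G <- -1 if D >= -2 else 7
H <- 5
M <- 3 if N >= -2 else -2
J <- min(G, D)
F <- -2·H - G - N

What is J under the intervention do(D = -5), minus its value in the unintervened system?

8

Under do(D=-5), the mechanism D <- -3·H + 2 is discarded; D is fixed at -5.
G = -1 if D >= -2 else 7  [with D=-5]  = 7
J = min(G, D)  [with G=7, D=-5]  = -5
Without intervention: D = -3·H + 2  [with H=5]  = -13; G = -1 if D >= -2 else 7  [with D=-13]  = 7; J = min(G, D)  [with G=7, D=-13]  = -13.
Change = -5 − (-13) = 8.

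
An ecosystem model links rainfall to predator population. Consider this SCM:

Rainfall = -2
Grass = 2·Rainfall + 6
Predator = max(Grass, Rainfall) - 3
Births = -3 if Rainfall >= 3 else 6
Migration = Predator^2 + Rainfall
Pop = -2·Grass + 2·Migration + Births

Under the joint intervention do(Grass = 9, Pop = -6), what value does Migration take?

34

Setting Grass = 9, Pop = -6 by intervention discards those variables' equations.
Predator = max(Grass, Rainfall) - 3  [with Grass=9, Rainfall=-2]  = 6
Migration = Predator^2 + Rainfall  [with Predator=6, Rainfall=-2]  = 34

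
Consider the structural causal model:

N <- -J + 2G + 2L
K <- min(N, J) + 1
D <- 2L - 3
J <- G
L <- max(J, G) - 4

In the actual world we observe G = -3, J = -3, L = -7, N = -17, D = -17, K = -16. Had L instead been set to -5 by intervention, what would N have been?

The intervention breaks the incoming arrows to L: L <- max(J, G) - 4 no longer applies, and L = -5.
J = G  [with G=-3]  = -3
N = -J + 2G + 2L  [with J=-3, G=-3, L=-5]  = -13

-13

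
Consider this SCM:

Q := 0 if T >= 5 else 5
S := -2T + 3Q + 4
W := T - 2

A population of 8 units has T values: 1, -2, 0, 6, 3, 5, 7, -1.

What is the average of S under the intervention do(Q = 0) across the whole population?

do(Q=0) breaks Q's dependence on T. With Q=0 fixed, S across the units is 2, 8, 4, -8, -2, -6, -10, 6, mean -0.75.

-0.75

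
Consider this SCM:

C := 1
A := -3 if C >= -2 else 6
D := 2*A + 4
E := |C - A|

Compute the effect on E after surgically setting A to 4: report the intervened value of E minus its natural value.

Under do(A=4), the mechanism A := -3 if C >= -2 else 6 is discarded; A is fixed at 4.
E = |C - A|  [with C=1, A=4]  = 3
Without intervention: A = -3 if C >= -2 else 6  [with C=1]  = -3; E = |C - A|  [with C=1, A=-3]  = 4.
Change = 3 − 4 = -1.

-1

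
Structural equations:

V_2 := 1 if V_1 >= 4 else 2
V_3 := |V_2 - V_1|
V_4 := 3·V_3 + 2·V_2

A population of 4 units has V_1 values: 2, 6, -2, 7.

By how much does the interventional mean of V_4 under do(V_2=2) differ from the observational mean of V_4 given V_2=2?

3.75

The intervention sets V_2=2 in all 4 units regardless of V_1. Recomputing V_4 per unit gives 4, 16, 16, 19; average 13.75.
Conditioning on V_2=2 selects the 2 unit(s) with V_1 ∈ {2, -2}. Their V_4 values: 4, 16. Mean = 10.
Difference = 13.75 − 10 = 3.75.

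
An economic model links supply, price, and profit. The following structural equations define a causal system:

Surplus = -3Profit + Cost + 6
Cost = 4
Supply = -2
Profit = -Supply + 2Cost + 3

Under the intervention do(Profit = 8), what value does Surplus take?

-14

The intervention breaks the incoming arrows to Profit: Profit = -Supply + 2Cost + 3 no longer applies, and Profit = 8.
Surplus = -3Profit + Cost + 6  [with Profit=8, Cost=4]  = -14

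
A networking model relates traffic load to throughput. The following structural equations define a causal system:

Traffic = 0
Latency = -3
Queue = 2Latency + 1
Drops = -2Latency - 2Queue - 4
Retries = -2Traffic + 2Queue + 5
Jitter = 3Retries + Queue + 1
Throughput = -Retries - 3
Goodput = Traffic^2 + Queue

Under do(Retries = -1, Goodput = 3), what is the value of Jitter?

-7

The joint intervention fixes Retries = -1, Goodput = 3, removing each variable's own equation.
Queue = 2Latency + 1  [with Latency=-3]  = -5
Jitter = 3Retries + Queue + 1  [with Retries=-1, Queue=-5]  = -7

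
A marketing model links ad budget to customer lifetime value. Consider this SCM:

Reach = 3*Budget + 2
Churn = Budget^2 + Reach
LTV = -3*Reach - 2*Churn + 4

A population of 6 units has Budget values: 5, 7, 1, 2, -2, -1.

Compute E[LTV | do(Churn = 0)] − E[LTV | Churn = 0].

do(Churn=0) breaks Churn's dependence on Budget. With Churn=0 fixed, LTV across the units is -47, -65, -11, -20, 16, 7, mean -20.
E[LTV|Churn=0] averages over only the 2 units with Churn=0 (Budget = -2, -1): LTV = 16, 7, mean 11.5.
Difference = -20 − 11.5 = -31.5.

-31.5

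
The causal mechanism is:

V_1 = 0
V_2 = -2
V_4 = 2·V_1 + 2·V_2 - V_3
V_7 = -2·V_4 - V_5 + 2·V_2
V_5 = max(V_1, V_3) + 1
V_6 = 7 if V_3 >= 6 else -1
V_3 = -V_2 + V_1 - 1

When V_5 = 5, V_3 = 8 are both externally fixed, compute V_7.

The joint intervention fixes V_5 = 5, V_3 = 8, removing each variable's own equation.
V_4 = 2·V_1 + 2·V_2 - V_3  [with V_1=0, V_2=-2, V_3=8]  = -12
V_7 = -2·V_4 - V_5 + 2·V_2  [with V_4=-12, V_5=5, V_2=-2]  = 15

15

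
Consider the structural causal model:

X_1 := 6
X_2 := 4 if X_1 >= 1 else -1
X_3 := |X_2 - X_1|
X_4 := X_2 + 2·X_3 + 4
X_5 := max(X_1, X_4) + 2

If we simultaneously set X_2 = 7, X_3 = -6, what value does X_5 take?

8

Under do(X_2 = 7, X_3 = -6), each intervened variable's structural equation is replaced by its fixed value.
X_4 = X_2 + 2·X_3 + 4  [with X_2=7, X_3=-6]  = -1
X_5 = max(X_1, X_4) + 2  [with X_1=6, X_4=-1]  = 8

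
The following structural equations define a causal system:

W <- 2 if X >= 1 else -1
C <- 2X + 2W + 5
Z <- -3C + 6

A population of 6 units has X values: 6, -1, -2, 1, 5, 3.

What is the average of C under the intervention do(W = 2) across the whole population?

Every unit gets W=2 under the intervention. C values become 21, 7, 5, 11, 19, 15; E[C|do(W=2)] = 13.

13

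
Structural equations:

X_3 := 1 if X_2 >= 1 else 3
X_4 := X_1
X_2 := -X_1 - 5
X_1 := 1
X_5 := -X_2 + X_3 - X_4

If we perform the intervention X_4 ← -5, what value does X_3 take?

3

Under do(X_4=-5), the mechanism X_4 := X_1 is discarded; X_4 is fixed at -5.
Since X_3 is not a descendant of the intervened variable, it is unaffected.
X_2 = -X_1 - 5  [with X_1=1]  = -6
X_3 = 1 if X_2 >= 1 else 3  [with X_2=-6]  = 3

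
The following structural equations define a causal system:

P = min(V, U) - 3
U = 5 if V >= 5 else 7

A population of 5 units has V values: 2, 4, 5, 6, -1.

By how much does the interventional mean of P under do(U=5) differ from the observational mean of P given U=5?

-2

do(U=5) breaks U's dependence on V. With U=5 fixed, P across the units is -1, 1, 2, 2, -4, mean 0.
Observing U=5 restricts to units where U's equation naturally yields 5: V ∈ {5, 6}. In that subpopulation P = 2, 2, mean 2.
Difference = 0 − 2 = -2.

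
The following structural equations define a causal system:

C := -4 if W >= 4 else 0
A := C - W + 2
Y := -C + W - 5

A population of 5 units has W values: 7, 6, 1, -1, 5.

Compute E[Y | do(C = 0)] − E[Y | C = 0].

3.6

Under do(C=0), C's equation is replaced by C=0 for every unit. Per-unit Y: 2, 1, -4, -6, 0. Mean = -1.4.
Conditioning on C=0 selects the 2 unit(s) with W ∈ {1, -1}. Their Y values: -4, -6. Mean = -5.
Difference = -1.4 − (-5) = 3.6.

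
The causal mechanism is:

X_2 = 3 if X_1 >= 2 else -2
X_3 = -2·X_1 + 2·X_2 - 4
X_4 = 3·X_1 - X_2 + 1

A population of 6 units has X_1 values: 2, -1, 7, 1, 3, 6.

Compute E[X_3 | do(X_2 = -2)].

do(X_2=-2) breaks X_2's dependence on X_1. With X_2=-2 fixed, X_3 across the units is -12, -6, -22, -10, -14, -20, mean -14.

-14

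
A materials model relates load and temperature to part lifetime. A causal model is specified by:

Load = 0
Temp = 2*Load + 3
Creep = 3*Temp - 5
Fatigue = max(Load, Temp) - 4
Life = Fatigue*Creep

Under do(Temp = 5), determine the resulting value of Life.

10

do(Temp=5) replaces the equation Temp = 2*Load + 3 with the constant Temp = 5.
Creep = 3*Temp - 5  [with Temp=5]  = 10
Fatigue = max(Load, Temp) - 4  [with Load=0, Temp=5]  = 1
Life = Fatigue*Creep  [with Fatigue=1, Creep=10]  = 10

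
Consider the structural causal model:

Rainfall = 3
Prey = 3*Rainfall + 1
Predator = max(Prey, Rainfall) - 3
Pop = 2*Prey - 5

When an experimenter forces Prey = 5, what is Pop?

5

Under do(Prey=5), the mechanism Prey = 3*Rainfall + 1 is discarded; Prey is fixed at 5.
Pop = 2*Prey - 5  [with Prey=5]  = 5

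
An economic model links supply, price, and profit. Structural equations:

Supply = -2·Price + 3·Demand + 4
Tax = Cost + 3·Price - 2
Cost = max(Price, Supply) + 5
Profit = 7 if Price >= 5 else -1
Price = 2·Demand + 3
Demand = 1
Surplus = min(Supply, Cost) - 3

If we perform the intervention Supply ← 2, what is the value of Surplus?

The intervention breaks the incoming arrows to Supply: Supply = -2·Price + 3·Demand + 4 no longer applies, and Supply = 2.
Price = 2·Demand + 3  [with Demand=1]  = 5
Cost = max(Price, Supply) + 5  [with Price=5, Supply=2]  = 10
Surplus = min(Supply, Cost) - 3  [with Supply=2, Cost=10]  = -1

-1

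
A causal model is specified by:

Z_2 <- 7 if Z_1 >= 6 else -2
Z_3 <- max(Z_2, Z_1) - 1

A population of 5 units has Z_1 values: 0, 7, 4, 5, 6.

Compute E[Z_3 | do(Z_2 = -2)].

The intervention sets Z_2=-2 in all 5 units regardless of Z_1. Recomputing Z_3 per unit gives -1, 6, 3, 4, 5; average 3.4.

3.4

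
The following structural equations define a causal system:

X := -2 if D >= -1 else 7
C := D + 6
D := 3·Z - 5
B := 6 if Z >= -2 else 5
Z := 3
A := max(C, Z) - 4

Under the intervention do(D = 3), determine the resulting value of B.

6

do(D=3) replaces the equation D := 3·Z - 5 with the constant D = 3.
Since B is not a descendant of the intervened variable, it is unaffected.
B = 6 if Z >= -2 else 5  [with Z=3]  = 6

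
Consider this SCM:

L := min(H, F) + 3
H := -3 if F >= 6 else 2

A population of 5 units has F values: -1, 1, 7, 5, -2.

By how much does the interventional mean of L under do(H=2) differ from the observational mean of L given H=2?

The intervention sets H=2 in all 5 units regardless of F. Recomputing L per unit gives 2, 4, 5, 5, 1; average 3.4.
E[L|H=2] averages over only the 4 units with H=2 (F = -1, 1, 5, -2): L = 2, 4, 5, 1, mean 3.
Difference = 3.4 − 3 = 0.4.

0.4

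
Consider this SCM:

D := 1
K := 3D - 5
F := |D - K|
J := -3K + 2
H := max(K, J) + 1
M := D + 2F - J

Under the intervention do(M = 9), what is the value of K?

do(M=9) replaces the equation M := D + 2F - J with the constant M = 9.
K is not downstream of the intervention, so its value is determined by the original equations.
K = 3D - 5  [with D=1]  = -2

-2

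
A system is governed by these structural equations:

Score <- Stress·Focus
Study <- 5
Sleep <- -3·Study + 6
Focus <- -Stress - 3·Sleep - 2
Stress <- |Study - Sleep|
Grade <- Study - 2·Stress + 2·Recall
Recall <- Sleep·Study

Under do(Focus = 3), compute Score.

42

Intervening sets Focus = 3 and removes its equation (Focus <- -Stress - 3·Sleep - 2).
Sleep = -3·Study + 6  [with Study=5]  = -9
Stress = |Study - Sleep|  [with Study=5, Sleep=-9]  = 14
Score = Stress·Focus  [with Stress=14, Focus=3]  = 42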